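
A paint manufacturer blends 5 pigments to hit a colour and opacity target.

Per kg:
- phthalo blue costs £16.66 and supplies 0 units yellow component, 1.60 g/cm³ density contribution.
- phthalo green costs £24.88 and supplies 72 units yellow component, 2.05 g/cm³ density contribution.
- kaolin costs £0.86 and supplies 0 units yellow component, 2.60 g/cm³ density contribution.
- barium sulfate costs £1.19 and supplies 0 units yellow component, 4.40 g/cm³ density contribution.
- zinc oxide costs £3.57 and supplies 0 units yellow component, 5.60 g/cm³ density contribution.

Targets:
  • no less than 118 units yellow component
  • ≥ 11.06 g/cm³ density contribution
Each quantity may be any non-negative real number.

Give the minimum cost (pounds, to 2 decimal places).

£42.86

Let x1 = kg of phthalo blue, x2 = kg of phthalo green, x3 = kg of kaolin, x4 = kg of barium sulfate, x5 = kg of zinc oxide.
Minimize 16.66x1 + 24.88x2 + 0.86x3 + 1.19x4 + 3.57x5 subject to:
  72x2 ≥ 118   (yellow component)
  1.6x1 + 2.05x2 + 2.6x3 + 4.4x4 + 5.6x5 ≥ 11.06   (density contribution)
  x1, x2, x3, x4, x5 ≥ 0.
The minimum-cost mix takes nothing from phthalo blue, kaolin, zinc oxide — only phthalo green, barium sulfate. There the yellow component and density contribution constraints are tight.
That vertex is x2 = 1.639, x4 = 1.75.
Objective = 24.88·1.639 + 1.19·1.75 = 42.8608.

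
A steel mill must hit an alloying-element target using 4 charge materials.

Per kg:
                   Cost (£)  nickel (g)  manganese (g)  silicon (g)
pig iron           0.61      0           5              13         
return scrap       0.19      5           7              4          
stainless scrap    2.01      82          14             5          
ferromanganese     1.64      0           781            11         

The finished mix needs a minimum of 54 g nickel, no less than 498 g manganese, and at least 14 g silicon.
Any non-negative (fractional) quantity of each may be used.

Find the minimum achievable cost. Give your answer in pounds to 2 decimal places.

£2.41

This is a linear program. Let x1 = kg of pig iron, x2 = kg of return scrap, x3 = kg of stainless scrap, x4 = kg of ferromanganese.
min 0.61x1 + 0.19x2 + 2.01x3 + 1.64x4 subject to:
  5x2 + 82x3 ≥ 54   (nickel)
  5x1 + 7x2 + 14x3 + 781x4 ≥ 498   (manganese)
  13x1 + 4x2 + 5x3 + 11x4 ≥ 14   (silicon)
  x1, x2, x3, x4 ≥ 0.
The optimal basis is {return scrap, stainless scrap, ferromanganese}; pig iron drops out. Binding constraints: nickel, manganese, silicon.
Solving gives x2 = 1.059, x3 = 0.5939, x4 = 0.6175.
Objective = 0.19·1.059 + 2.01·0.5939 + 1.64·0.6175 = 2.4076.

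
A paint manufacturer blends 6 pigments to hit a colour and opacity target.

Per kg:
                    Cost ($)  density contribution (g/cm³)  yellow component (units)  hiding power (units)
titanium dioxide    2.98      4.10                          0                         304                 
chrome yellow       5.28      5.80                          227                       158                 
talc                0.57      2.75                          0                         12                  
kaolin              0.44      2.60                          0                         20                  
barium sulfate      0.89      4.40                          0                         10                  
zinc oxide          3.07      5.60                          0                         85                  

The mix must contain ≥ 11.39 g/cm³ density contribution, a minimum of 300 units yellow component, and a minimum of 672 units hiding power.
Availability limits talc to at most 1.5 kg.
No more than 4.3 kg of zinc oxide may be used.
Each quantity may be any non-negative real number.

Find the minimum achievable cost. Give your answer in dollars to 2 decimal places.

$11.52

Let x1 = kg of titanium dioxide, x2 = kg of chrome yellow, x3 = kg of talc, x4 = kg of kaolin, x5 = kg of barium sulfate, x6 = kg of zinc oxide.
Minimise 2.98x1 + 5.28x2 + 0.57x3 + 0.44x4 + 0.89x5 + 3.07x6 subject to:
  4.1x1 + 5.8x2 + 2.75x3 + 2.6x4 + 4.4x5 + 5.6x6 ≥ 11.39   (density contribution)
  227x2 ≥ 300   (yellow component)
  304x1 + 158x2 + 12x3 + 20x4 + 10x5 + 85x6 ≥ 672   (hiding power)
  x3 ≤ 1.5
  x6 ≤ 4.3
  x1, x2, x3, x4, x5, x6 ≥ 0.
The minimum-cost mix takes nothing from talc, kaolin, barium sulfate, zinc oxide — only titanium dioxide, chrome yellow. Binding constraints: yellow component and hiding power.
So titanium dioxide = 1.524 kg, chrome yellow = 1.322 kg.
Hence cost = 2.98·1.524 + 5.28·1.322 = $11.5217.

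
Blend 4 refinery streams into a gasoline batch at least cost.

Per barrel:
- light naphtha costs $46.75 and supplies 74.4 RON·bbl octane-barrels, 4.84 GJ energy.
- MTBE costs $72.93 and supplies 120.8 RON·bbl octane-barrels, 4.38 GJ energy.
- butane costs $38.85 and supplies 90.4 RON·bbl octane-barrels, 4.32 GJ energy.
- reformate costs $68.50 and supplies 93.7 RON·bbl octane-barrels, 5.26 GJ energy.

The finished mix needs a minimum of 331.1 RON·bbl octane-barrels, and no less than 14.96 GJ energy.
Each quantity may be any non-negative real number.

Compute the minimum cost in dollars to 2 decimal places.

Let x1 = barrels of light naphtha, x2 = barrels of MTBE, x3 = barrels of butane, x4 = barrels of reformate.
Minimize 46.75x1 + 72.93x2 + 38.85x3 + 68.5x4 subject to:
  74.4x1 + 120.8x2 + 90.4x3 + 93.7x4 ≥ 331.1   (octane-barrels)
  4.84x1 + 4.38x2 + 4.32x3 + 5.26x4 ≥ 14.96   (energy)
  x1, x2, x3, x4 ≥ 0.
The minimum-cost mix takes nothing from light naphtha, MTBE, reformate — only butane. Binding constraint: octane-barrels.
So butane = 3.6626 barrels.
Objective = 38.85·3.6626 = 142.2920.

$142.29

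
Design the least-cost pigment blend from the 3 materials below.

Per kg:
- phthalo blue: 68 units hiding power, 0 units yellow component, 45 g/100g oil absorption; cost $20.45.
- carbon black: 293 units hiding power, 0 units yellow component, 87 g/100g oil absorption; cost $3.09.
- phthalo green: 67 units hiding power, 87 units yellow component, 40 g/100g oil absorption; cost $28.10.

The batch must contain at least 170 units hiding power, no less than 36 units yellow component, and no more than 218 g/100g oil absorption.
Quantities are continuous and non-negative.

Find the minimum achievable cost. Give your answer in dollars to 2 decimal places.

$13.13

Set it up as a linear program. Let x1 = kg of phthalo blue, x2 = kg of carbon black, x3 = kg of phthalo green.
min 20.45x1 + 3.09x2 + 28.1x3 subject to:
  68x1 + 293x2 + 67x3 ≥ 170   (hiding power)
  87x3 ≥ 36   (yellow component)
  45x1 + 87x2 + 40x3 ≤ 218   (oil absorption)
  x1, x2, x3 ≥ 0.
The optimal basis is {carbon black, phthalo green}; phthalo blue drops out. Binding constraints: hiding power and yellow component.
Solving gives x2 = 0.4856, x3 = 0.4138.
Hence cost = 3.09·0.4856 + 28.1·0.4138 = $13.1283.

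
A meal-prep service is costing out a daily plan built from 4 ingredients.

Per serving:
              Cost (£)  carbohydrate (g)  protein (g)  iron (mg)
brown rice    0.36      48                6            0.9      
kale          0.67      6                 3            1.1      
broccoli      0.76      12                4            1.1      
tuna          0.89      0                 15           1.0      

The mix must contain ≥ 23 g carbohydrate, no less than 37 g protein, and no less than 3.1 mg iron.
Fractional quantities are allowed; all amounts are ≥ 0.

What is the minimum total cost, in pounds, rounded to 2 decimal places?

£2.20

Let x1 = servings of brown rice, x2 = servings of kale, x3 = servings of broccoli, x4 = servings of tuna.
Minimise 0.36x1 + 0.67x2 + 0.76x3 + 0.89x4 s.t.:
  48x1 + 6x2 + 12x3 ≥ 23   (carbohydrate)
  6x1 + 3x2 + 4x3 + 15x4 ≥ 37   (protein)
  0.9x1 + 1.1x2 + 1.1x3 + 1x4 ≥ 3.1   (iron)
  x1, x2, x3, x4 ≥ 0.
The optimal basis is {brown rice, tuna}; kale, broccoli drop out. The protein and iron requirements are met with equality.
That vertex is x1 = 1.267, x4 = 1.96.
Cost = 0.36·1.267 + 0.89·1.96 = 2.2005.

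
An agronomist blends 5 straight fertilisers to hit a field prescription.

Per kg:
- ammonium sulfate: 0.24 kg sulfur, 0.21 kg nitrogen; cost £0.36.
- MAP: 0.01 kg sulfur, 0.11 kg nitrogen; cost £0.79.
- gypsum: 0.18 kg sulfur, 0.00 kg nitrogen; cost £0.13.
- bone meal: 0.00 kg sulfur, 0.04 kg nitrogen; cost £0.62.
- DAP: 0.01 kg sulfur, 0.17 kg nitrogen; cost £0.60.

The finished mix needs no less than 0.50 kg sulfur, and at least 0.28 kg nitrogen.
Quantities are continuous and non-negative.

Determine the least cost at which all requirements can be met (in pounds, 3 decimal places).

£0.610

Treat it as an LP. Let x1 = kg of ammonium sulfate, x2 = kg of MAP, x3 = kg of gypsum, x4 = kg of bone meal, x5 = kg of DAP.
min 0.36x1 + 0.79x2 + 0.13x3 + 0.62x4 + 0.6x5 s.t.:
  0.24x1 + 0.01x2 + 0.18x3 + 0.01x5 ≥ 0.5   (sulfur)
  0.21x1 + 0.11x2 + 0.04x4 + 0.17x5 ≥ 0.28   (nitrogen)
  x1, x2, x3, x4, x5 ≥ 0.
The cheapest feasible vertex uses only ammonium sulfate, gypsum; MAP, bone meal, DAP are not used. There the sulfur and nitrogen constraints are tight.
That vertex is x1 = 1.333, x3 = 1.
Hence cost = 0.36·1.333 + 0.13·1 = £0.60988.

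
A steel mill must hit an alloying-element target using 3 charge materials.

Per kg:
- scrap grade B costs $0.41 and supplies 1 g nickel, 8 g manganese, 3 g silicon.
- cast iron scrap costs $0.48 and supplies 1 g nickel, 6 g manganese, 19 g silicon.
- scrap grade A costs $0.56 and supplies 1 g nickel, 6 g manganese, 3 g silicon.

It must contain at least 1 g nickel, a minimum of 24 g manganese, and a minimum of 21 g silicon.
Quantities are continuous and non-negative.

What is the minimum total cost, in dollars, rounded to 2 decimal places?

$1.35

Set it up as a linear program. Let x1 = kg of scrap grade B, x2 = kg of cast iron scrap, x3 = kg of scrap grade A.
min 0.41x1 + 0.48x2 + 0.56x3 s.t.:
  1x1 + 1x2 + 1x3 ≥ 1   (nickel)
  8x1 + 6x2 + 6x3 ≥ 24   (manganese)
  3x1 + 19x2 + 3x3 ≥ 21   (silicon)
  x1, x2, x3 ≥ 0.
The minimum-cost mix takes nothing from scrap grade A — only scrap grade B, cast iron scrap. The manganese and silicon requirements are met with equality.
That vertex is x1 = 2.463, x2 = 0.7164.
Cost = 0.41·2.463 + 0.48·0.7164 = 1.3537.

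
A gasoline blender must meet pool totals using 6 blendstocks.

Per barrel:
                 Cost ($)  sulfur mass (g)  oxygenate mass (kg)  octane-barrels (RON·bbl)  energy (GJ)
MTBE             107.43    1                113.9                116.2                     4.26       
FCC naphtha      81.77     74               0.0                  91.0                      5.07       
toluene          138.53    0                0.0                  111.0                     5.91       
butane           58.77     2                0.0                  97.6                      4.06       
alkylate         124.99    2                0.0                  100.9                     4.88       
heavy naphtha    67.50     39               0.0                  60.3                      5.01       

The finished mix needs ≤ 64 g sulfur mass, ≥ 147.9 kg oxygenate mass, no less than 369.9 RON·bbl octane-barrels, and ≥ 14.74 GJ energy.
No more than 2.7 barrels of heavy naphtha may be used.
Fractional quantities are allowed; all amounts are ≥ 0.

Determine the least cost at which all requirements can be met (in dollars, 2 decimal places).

Let x1 = barrels of MTBE, x2 = barrels of FCC naphtha, x3 = barrels of toluene, x4 = barrels of butane, x5 = barrels of alkylate, x6 = barrels of heavy naphtha.
Minimise 107.43x1 + 81.77x2 + 138.53x3 + 58.77x4 + 124.99x5 + 67.5x6 subject to:
  1x1 + 74x2 + 2x4 + 2x5 + 39x6 ≤ 64   (sulfur mass)
  113.9x1 ≥ 147.9   (oxygenate mass)
  116.2x1 + 91x2 + 111x3 + 97.6x4 + 100.9x5 + 60.3x6 ≥ 369.9   (octane-barrels)
  4.26x1 + 5.07x2 + 5.91x3 + 4.06x4 + 4.88x5 + 5.01x6 ≥ 14.74   (energy)
  x6 ≤ 2.7
  x1, x2, x3, x4, x5, x6 ≥ 0.
At the optimum only MTBE, butane, heavy naphtha are positive (FCC naphtha, toluene, alkylate = 0). Binding constraints: oxygenate mass, octane-barrels, energy.
That vertex is x1 = 1.29851, x4 = 2.21985, x6 = 0.0390781.
Total cost: 107.43·1.29851 + 58.77·2.21985 + 67.5·0.0390781 = 272.5973.

$272.60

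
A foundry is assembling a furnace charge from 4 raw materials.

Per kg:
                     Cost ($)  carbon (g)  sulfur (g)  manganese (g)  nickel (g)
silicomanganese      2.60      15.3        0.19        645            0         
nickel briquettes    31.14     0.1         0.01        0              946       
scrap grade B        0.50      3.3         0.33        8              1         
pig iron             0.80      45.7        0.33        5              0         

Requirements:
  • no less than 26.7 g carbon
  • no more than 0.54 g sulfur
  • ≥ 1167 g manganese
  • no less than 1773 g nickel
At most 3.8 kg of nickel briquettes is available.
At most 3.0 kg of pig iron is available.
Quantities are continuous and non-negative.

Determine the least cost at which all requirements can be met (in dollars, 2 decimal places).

Treat it as an LP. Let x1 = kg of silicomanganese, x2 = kg of nickel briquettes, x3 = kg of scrap grade B, x4 = kg of pig iron.
min 2.6x1 + 31.14x2 + 0.5x3 + 0.8x4 with:
  15.3x1 + 0.1x2 + 3.3x3 + 45.7x4 ≥ 26.7   (carbon)
  0.19x1 + 0.01x2 + 0.33x3 + 0.33x4 ≤ 0.54   (sulfur)
  645x1 + 8x3 + 5x4 ≥ 1167   (manganese)
  946x2 + 1x3 ≥ 1773   (nickel)
  x2 ≤ 3.8
  x4 ≤ 3
  x1, x2, x3, x4 ≥ 0.
The minimum-cost mix takes nothing from scrap grade B, pig iron — only silicomanganese, nickel briquettes. Binding constraints: manganese and nickel.
So silicomanganese = 1.8093 kg, nickel briquettes = 1.8742 kg.
Hence cost = 2.6·1.8093 + 31.14·1.8742 = $63.0668.

$63.07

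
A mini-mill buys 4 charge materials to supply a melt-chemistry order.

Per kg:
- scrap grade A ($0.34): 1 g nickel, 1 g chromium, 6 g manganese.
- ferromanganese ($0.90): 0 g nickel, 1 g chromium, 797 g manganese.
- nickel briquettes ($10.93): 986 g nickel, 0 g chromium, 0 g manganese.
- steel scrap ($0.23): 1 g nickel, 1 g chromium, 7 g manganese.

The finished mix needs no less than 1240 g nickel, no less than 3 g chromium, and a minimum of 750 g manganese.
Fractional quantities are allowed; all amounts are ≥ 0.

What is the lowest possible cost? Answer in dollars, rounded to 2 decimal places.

Let x1 = kg of scrap grade A, x2 = kg of ferromanganese, x3 = kg of nickel briquettes, x4 = kg of steel scrap.
Minimise 0.34x1 + 0.9x2 + 10.93x3 + 0.23x4 s.t.:
  1x1 + 986x3 + 1x4 ≥ 1240   (nickel)
  1x1 + 1x2 + 1x4 ≥ 3   (chromium)
  6x1 + 797x2 + 7x4 ≥ 750   (manganese)
  x1, x2, x3, x4 ≥ 0.
The cheapest feasible vertex uses only ferromanganese, nickel briquettes, steel scrap; scrap grade A is not used. The nickel, chromium, manganese requirements are met with equality.
Solving gives x2 = 0.9228, x3 = 1.255, x4 = 2.077.
Hence cost = 0.9·0.9228 + 10.93·1.255 + 0.23·2.077 = $15.0254.

$15.03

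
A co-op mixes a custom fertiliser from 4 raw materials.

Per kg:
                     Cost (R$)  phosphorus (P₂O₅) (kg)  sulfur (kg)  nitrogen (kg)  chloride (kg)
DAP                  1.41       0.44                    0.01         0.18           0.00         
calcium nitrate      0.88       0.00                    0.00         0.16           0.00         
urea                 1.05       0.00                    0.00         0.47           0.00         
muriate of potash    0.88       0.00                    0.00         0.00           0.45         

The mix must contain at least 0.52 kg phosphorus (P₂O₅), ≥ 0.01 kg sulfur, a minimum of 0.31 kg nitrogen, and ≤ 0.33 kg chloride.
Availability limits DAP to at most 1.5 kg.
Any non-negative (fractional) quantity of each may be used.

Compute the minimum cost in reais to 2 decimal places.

Let x1 = kg of DAP, x2 = kg of calcium nitrate, x3 = kg of urea, x4 = kg of muriate of potash.
Minimise 1.41x1 + 0.88x2 + 1.05x3 + 0.88x4 s.t.:
  0.44x1 ≥ 0.52   (phosphorus (P₂O₅))
  0.01x1 ≥ 0.01   (sulfur)
  0.18x1 + 0.16x2 + 0.47x3 ≥ 0.31   (nitrogen)
  0.45x4 ≤ 0.33   (chloride)
  x1 ≤ 1.5
  x1, x2, x3, x4 ≥ 0.
The cheapest feasible vertex uses only DAP, urea; calcium nitrate, muriate of potash are not used. The phosphorus (P₂O₅) and nitrogen requirements are met with equality.
That vertex is x1 = 1.182, x3 = 0.207.
Cost = 1.41·1.182 + 1.05·0.207 = 1.8840.

R$1.88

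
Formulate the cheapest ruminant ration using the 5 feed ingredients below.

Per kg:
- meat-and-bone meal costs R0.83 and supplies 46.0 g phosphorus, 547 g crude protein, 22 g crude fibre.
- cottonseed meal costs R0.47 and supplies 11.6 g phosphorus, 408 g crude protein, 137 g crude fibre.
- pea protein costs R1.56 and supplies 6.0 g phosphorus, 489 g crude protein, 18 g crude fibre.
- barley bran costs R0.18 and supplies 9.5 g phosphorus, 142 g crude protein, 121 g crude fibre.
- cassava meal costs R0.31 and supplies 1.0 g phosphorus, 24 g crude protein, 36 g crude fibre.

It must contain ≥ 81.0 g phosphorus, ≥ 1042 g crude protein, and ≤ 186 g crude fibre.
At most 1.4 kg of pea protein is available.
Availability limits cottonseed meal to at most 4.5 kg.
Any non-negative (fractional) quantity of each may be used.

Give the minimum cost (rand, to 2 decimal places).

R1.52

Treat it as an LP. Let x1 = kg of meat-and-bone meal, x2 = kg of cottonseed meal, x3 = kg of pea protein, x4 = kg of barley bran, x5 = kg of cassava meal.
Minimize 0.83x1 + 0.47x2 + 1.56x3 + 0.18x4 + 0.31x5 with:
  46x1 + 11.6x2 + 6x3 + 9.5x4 + 1x5 ≥ 81   (phosphorus)
  547x1 + 408x2 + 489x3 + 142x4 + 24x5 ≥ 1042   (crude protein)
  22x1 + 137x2 + 18x3 + 121x4 + 36x5 ≤ 186   (crude fibre)
  x3 ≤ 1.4
  x2 ≤ 4.5
  x1, x2, x3, x4, x5 ≥ 0.
The optimal basis is {meat-and-bone meal, cottonseed meal, barley bran}; pea protein, cassava meal drop out. There the phosphorus, crude protein, crude fibre constraints are tight.
Optimal quantities: meat-and-bone meal = 1.496 kg, cottonseed meal = 0.1774 kg, barley bran = 1.064 kg.
Cost = 0.83·1.496 + 0.47·0.1774 + 0.18·1.064 = 1.5166.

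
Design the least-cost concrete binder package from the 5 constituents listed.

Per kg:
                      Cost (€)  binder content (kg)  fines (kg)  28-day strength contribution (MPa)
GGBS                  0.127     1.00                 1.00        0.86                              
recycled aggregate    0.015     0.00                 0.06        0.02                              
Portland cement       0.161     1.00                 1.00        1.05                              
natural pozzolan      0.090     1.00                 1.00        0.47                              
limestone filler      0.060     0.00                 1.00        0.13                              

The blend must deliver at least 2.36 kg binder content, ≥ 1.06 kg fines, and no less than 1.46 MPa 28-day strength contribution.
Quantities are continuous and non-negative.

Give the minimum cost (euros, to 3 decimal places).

This is a linear program. Let x1 = kg of GGBS, x2 = kg of recycled aggregate, x3 = kg of Portland cement, x4 = kg of natural pozzolan, x5 = kg of limestone filler.
Minimise 0.127x1 + 0.015x2 + 0.161x3 + 0.09x4 + 0.06x5 subject to:
  1x1 + 1x3 + 1x4 ≥ 2.36   (binder content)
  1x1 + 0.06x2 + 1x3 + 1x4 + 1x5 ≥ 1.06   (fines)
  0.86x1 + 0.02x2 + 1.05x3 + 0.47x4 + 0.13x5 ≥ 1.46   (28-day strength contribution)
  x1, x2, x3, x4, x5 ≥ 0.
The cheapest feasible vertex uses only GGBS, natural pozzolan; recycled aggregate, Portland cement, limestone filler are not used. Binding constraints: binder content and 28-day strength contribution.
Optimal quantities: GGBS = 0.8995 kg, natural pozzolan = 1.461 kg.
Hence cost = 0.127·0.8995 + 0.09·1.461 = €0.24573.

€0.246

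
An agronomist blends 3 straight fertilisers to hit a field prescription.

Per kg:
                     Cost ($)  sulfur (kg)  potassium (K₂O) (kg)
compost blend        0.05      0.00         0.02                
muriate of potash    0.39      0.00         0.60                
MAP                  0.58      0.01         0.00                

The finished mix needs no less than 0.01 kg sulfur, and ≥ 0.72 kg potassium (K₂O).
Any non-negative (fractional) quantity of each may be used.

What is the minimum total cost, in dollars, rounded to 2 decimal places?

Let x1 = kg of compost blend, x2 = kg of muriate of potash, x3 = kg of MAP.
Minimize 0.05x1 + 0.39x2 + 0.58x3 with:
  0.01x3 ≥ 0.01   (sulfur)
  0.02x1 + 0.6x2 ≥ 0.72   (potassium (K₂O))
  x1, x2, x3 ≥ 0.
The optimal basis is {muriate of potash, MAP}; compost blend drops out. Binding constraints: sulfur and potassium (K₂O).
Solving gives x2 = 1.2, x3 = 1.
Objective = 0.39·1.2 + 0.58·1 = 1.0480.

$1.05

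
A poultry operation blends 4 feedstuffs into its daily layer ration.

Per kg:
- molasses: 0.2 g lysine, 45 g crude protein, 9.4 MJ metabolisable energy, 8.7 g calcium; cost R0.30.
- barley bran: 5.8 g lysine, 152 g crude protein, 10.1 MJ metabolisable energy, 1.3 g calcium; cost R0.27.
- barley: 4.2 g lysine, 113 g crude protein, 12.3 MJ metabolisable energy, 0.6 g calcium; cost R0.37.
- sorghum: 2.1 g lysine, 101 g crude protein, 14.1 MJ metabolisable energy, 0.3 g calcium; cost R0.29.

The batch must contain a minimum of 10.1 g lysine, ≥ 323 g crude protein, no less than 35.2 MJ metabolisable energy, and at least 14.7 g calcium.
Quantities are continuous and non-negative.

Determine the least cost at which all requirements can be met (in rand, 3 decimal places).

R0.974

This is a linear program. Let x1 = kg of molasses, x2 = kg of barley bran, x3 = kg of barley, x4 = kg of sorghum.
min 0.3x1 + 0.27x2 + 0.37x3 + 0.29x4 s.t.:
  0.2x1 + 5.8x2 + 4.2x3 + 2.1x4 ≥ 10.1   (lysine)
  45x1 + 152x2 + 113x3 + 101x4 ≥ 323   (crude protein)
  9.4x1 + 10.1x2 + 12.3x3 + 14.1x4 ≥ 35.2   (metabolisable energy)
  8.7x1 + 1.3x2 + 0.6x3 + 0.3x4 ≥ 14.7   (calcium)
  x1, x2, x3, x4 ≥ 0.
The optimal basis is {molasses, barley bran, sorghum}; barley drops out. There the lysine, metabolisable energy, calcium constraints are tight.
Optimal quantities: molasses = 1.445 kg, barley bran = 1.535 kg, sorghum = 0.4337 kg.
Objective = 0.3·1.445 + 0.27·1.535 + 0.29·0.4337 = 0.97372.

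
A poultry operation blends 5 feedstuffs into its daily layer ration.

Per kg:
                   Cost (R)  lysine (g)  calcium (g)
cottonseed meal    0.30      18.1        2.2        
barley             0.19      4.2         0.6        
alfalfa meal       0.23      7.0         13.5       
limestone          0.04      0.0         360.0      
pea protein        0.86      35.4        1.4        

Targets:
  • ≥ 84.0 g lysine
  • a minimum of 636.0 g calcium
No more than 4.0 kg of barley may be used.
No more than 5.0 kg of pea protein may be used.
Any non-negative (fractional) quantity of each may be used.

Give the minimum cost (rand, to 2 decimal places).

Treat it as an LP. Let x1 = kg of cottonseed meal, x2 = kg of barley, x3 = kg of alfalfa meal, x4 = kg of limestone, x5 = kg of pea protein.
min 0.3x1 + 0.19x2 + 0.23x3 + 0.04x4 + 0.86x5 s.t.:
  18.1x1 + 4.2x2 + 7x3 + 35.4x5 ≥ 84   (lysine)
  2.2x1 + 0.6x2 + 13.5x3 + 360x4 + 1.4x5 ≥ 636   (calcium)
  x2 ≤ 4
  x5 ≤ 5
  x1, x2, x3, x4, x5 ≥ 0.
The cheapest feasible vertex uses only cottonseed meal, limestone; barley, alfalfa meal, pea protein are not used. There the lysine and calcium constraints are tight.
So cottonseed meal = 4.641 kg, limestone = 1.738 kg.
Hence cost = 0.3·4.641 + 0.04·1.738 = R1.4618.

R1.46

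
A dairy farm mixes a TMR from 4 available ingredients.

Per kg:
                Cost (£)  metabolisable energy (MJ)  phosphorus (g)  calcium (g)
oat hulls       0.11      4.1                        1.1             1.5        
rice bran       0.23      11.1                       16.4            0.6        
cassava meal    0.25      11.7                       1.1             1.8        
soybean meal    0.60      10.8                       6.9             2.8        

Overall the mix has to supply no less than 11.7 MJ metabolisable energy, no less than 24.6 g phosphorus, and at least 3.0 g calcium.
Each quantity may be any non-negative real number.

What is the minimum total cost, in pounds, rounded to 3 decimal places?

£0.481

Set it up as a linear program. Let x1 = kg of oat hulls, x2 = kg of rice bran, x3 = kg of cassava meal, x4 = kg of soybean meal.
Minimize 0.11x1 + 0.23x2 + 0.25x3 + 0.6x4 s.t.:
  4.1x1 + 11.1x2 + 11.7x3 + 10.8x4 ≥ 11.7   (metabolisable energy)
  1.1x1 + 16.4x2 + 1.1x3 + 6.9x4 ≥ 24.6   (phosphorus)
  1.5x1 + 0.6x2 + 1.8x3 + 2.8x4 ≥ 3   (calcium)
  x1, x2, x3, x4 ≥ 0.
The optimal basis is {oat hulls, rice bran}; cassava meal, soybean meal drop out. Binding constraints: phosphorus and calcium.
So oat hulls = 1.439 kg, rice bran = 1.404 kg.
Cost = 0.11·1.439 + 0.23·1.404 = 0.48121.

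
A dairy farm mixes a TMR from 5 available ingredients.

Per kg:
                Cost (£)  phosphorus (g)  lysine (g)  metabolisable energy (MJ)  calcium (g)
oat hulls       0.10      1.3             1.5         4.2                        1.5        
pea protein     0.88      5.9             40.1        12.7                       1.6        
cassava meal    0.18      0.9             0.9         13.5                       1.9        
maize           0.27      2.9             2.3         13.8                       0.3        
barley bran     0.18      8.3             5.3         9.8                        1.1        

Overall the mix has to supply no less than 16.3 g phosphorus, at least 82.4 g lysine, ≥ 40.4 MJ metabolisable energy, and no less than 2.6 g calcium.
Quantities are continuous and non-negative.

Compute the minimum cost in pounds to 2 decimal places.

£1.92

Let x1 = kg of oat hulls, x2 = kg of pea protein, x3 = kg of cassava meal, x4 = kg of maize, x5 = kg of barley bran.
min 0.1x1 + 0.88x2 + 0.18x3 + 0.27x4 + 0.18x5 subject to:
  1.3x1 + 5.9x2 + 0.9x3 + 2.9x4 + 8.3x5 ≥ 16.3   (phosphorus)
  1.5x1 + 40.1x2 + 0.9x3 + 2.3x4 + 5.3x5 ≥ 82.4   (lysine)
  4.2x1 + 12.7x2 + 13.5x3 + 13.8x4 + 9.8x5 ≥ 40.4   (metabolisable energy)
  1.5x1 + 1.6x2 + 1.9x3 + 0.3x4 + 1.1x5 ≥ 2.6   (calcium)
  x1, x2, x3, x4, x5 ≥ 0.
At the optimum only pea protein, barley bran are positive (oat hulls, cassava meal, maize = 0). There the lysine and metabolisable energy constraints are tight.
Optimal quantities: pea protein = 1.822 kg, barley bran = 1.761 kg.
Hence cost = 0.88·1.822 + 0.18·1.761 = £1.9203.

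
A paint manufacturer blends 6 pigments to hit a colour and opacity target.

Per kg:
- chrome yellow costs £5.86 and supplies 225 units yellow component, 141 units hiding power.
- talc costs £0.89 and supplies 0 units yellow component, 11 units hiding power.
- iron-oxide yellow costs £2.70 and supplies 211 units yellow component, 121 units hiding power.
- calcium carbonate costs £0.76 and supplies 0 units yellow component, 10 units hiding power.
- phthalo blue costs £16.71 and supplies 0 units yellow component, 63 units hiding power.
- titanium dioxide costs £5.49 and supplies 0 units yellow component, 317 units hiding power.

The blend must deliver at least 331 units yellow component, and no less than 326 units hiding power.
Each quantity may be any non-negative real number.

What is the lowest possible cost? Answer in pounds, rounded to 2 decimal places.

Set it up as a linear program. Let x1 = kg of chrome yellow, x2 = kg of talc, x3 = kg of iron-oxide yellow, x4 = kg of calcium carbonate, x5 = kg of phthalo blue, x6 = kg of titanium dioxide.
Minimize 5.86x1 + 0.89x2 + 2.7x3 + 0.76x4 + 16.71x5 + 5.49x6 with:
  225x1 + 211x3 ≥ 331   (yellow component)
  141x1 + 11x2 + 121x3 + 10x4 + 63x5 + 317x6 ≥ 326   (hiding power)
  x1, x2, x3, x4, x5, x6 ≥ 0.
The cheapest feasible vertex uses only iron-oxide yellow, titanium dioxide; chrome yellow, talc, calcium carbonate, phthalo blue are not used. The yellow component and hiding power requirements are met with equality.
Solving gives x3 = 1.569, x6 = 0.4296.
Total cost: 2.7·1.569 + 5.49·0.4296 = 6.5948.

£6.59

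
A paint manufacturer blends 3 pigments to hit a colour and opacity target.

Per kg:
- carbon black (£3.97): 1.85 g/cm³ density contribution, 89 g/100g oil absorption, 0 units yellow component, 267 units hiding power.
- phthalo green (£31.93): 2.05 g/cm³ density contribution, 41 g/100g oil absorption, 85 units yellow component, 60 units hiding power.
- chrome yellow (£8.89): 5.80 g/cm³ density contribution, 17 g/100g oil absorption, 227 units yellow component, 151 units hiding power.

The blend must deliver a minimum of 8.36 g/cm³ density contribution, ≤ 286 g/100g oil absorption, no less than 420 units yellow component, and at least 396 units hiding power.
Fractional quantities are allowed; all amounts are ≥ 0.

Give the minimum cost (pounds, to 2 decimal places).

£18.18

Set it up as a linear program. Let x1 = kg of carbon black, x2 = kg of phthalo green, x3 = kg of chrome yellow.
min 3.97x1 + 31.93x2 + 8.89x3 subject to:
  1.85x1 + 2.05x2 + 5.8x3 ≥ 8.36   (density contribution)
  89x1 + 41x2 + 17x3 ≤ 286   (oil absorption)
  85x2 + 227x3 ≥ 420   (yellow component)
  267x1 + 60x2 + 151x3 ≥ 396   (hiding power)
  x1, x2, x3 ≥ 0.
The minimum-cost mix takes nothing from phthalo green — only carbon black, chrome yellow. The yellow component and hiding power requirements are met with equality.
So carbon black = 0.4368 kg, chrome yellow = 1.85 kg.
Total cost: 3.97·0.4368 + 8.89·1.85 = 18.1806.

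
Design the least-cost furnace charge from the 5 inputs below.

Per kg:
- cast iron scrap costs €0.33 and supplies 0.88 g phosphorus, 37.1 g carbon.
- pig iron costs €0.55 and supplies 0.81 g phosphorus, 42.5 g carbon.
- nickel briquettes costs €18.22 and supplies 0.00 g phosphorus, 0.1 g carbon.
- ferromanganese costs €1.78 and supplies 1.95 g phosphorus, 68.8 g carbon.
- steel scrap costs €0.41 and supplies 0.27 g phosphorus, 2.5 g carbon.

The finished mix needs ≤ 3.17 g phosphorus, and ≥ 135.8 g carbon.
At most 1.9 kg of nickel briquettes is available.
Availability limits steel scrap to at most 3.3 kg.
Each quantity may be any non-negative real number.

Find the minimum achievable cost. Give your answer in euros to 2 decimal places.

€1.25

This is a linear program. Let x1 = kg of cast iron scrap, x2 = kg of pig iron, x3 = kg of nickel briquettes, x4 = kg of ferromanganese, x5 = kg of steel scrap.
Minimise 0.33x1 + 0.55x2 + 18.22x3 + 1.78x4 + 0.41x5 subject to:
  0.88x1 + 0.81x2 + 1.95x4 + 0.27x5 ≤ 3.17   (phosphorus)
  37.1x1 + 42.5x2 + 0.1x3 + 68.8x4 + 2.5x5 ≥ 135.8   (carbon)
  x3 ≤ 1.9
  x5 ≤ 3.3
  x1, x2, x3, x4, x5 ≥ 0.
The cheapest feasible vertex uses only cast iron scrap, pig iron; nickel briquettes, ferromanganese, steel scrap are not used. There the phosphorus and carbon constraints are tight.
That vertex is x1 = 3.365, x2 = 0.2581.
Total cost: 0.33·3.365 + 0.55·0.2581 = 1.2524.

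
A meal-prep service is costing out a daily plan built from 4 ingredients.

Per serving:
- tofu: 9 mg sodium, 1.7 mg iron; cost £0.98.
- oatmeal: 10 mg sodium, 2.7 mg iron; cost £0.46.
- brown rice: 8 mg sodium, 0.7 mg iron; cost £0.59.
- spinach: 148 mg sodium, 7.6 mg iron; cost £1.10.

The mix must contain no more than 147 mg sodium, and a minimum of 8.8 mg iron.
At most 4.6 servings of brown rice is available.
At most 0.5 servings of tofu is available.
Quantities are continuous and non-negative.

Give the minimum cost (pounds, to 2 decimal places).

Treat it as an LP. Let x1 = servings of tofu, x2 = servings of oatmeal, x3 = servings of brown rice, x4 = servings of spinach.
Minimise 0.98x1 + 0.46x2 + 0.59x3 + 1.1x4 subject to:
  9x1 + 10x2 + 8x3 + 148x4 ≤ 147   (sodium)
  1.7x1 + 2.7x2 + 0.7x3 + 7.6x4 ≥ 8.8   (iron)
  x3 ≤ 4.6
  x1 ≤ 0.5
  x1, x2, x3, x4 ≥ 0.
The minimum-cost mix takes nothing from tofu, brown rice — only oatmeal, spinach. There the sodium and iron constraints are tight.
So oatmeal = 0.5723 servings, spinach = 0.9546 servings.
Objective = 0.46·0.5723 + 1.1·0.9546 = 1.3133.

£1.31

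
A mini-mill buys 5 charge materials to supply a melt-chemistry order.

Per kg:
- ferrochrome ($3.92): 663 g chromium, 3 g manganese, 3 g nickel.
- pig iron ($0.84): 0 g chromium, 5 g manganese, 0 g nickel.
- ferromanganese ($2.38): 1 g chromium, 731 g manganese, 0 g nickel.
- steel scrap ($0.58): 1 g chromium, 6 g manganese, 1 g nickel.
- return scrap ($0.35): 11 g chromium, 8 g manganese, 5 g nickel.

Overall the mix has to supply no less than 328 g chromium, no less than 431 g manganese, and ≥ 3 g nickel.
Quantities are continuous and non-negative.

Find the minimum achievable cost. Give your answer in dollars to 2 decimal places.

$3.41

Set it up as a linear program. Let x1 = kg of ferrochrome, x2 = kg of pig iron, x3 = kg of ferromanganese, x4 = kg of steel scrap, x5 = kg of return scrap.
min 3.92x1 + 0.84x2 + 2.38x3 + 0.58x4 + 0.35x5 subject to:
  663x1 + 1x3 + 1x4 + 11x5 ≥ 328   (chromium)
  3x1 + 5x2 + 731x3 + 6x4 + 8x5 ≥ 431   (manganese)
  3x1 + 1x4 + 5x5 ≥ 3   (nickel)
  x1, x2, x3, x4, x5 ≥ 0.
The optimal basis is {ferrochrome, ferromanganese, return scrap}; pig iron, steel scrap drop out. Binding constraints: chromium, manganese, nickel.
Solving gives x1 = 0.4888, x3 = 0.5842, x5 = 0.3067.
Cost = 3.92·0.4888 + 2.38·0.5842 + 0.35·0.3067 = 3.4138.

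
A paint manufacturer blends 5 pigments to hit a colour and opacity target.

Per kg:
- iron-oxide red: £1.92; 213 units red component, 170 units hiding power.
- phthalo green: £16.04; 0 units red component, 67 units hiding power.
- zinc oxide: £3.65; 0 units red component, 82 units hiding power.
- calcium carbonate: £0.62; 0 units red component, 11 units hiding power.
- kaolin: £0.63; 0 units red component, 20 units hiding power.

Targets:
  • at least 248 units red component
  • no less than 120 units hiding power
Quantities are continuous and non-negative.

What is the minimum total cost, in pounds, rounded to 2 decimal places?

Treat it as an LP. Let x1 = kg of iron-oxide red, x2 = kg of phthalo green, x3 = kg of zinc oxide, x4 = kg of calcium carbonate, x5 = kg of kaolin.
Minimise 1.92x1 + 16.04x2 + 3.65x3 + 0.62x4 + 0.63x5 subject to:
  213x1 ≥ 248   (red component)
  170x1 + 67x2 + 82x3 + 11x4 + 20x5 ≥ 120   (hiding power)
  x1, x2, x3, x4, x5 ≥ 0.
The cheapest feasible vertex uses only iron-oxide red; phthalo green, zinc oxide, calcium carbonate, kaolin are not used. Binding constraint: red component.
Optimal quantities: iron-oxide red = 1.1643 kg.
Objective = 1.92·1.1643 = 2.2355.

£2.24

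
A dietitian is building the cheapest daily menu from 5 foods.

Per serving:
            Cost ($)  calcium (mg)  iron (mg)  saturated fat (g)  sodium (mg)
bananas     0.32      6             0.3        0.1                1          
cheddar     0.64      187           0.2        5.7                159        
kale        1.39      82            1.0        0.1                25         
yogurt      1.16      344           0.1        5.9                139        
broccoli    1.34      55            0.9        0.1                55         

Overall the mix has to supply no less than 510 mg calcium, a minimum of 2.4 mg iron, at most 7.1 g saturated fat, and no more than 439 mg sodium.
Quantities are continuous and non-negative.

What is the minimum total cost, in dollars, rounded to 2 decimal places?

$4.15

This is a linear program. Let x1 = servings of bananas, x2 = servings of cheddar, x3 = servings of kale, x4 = servings of yogurt, x5 = servings of broccoli.
min 0.32x1 + 0.64x2 + 1.39x3 + 1.16x4 + 1.34x5 with:
  6x1 + 187x2 + 82x3 + 344x4 + 55x5 ≥ 510   (calcium)
  0.3x1 + 0.2x2 + 1x3 + 0.1x4 + 0.9x5 ≥ 2.4   (iron)
  0.1x1 + 5.7x2 + 0.1x3 + 5.9x4 + 0.1x5 ≤ 7.1   (saturated fat)
  1x1 + 159x2 + 25x3 + 139x4 + 55x5 ≤ 439   (sodium)
  x1, x2, x3, x4, x5 ≥ 0.
The cheapest feasible vertex uses only bananas, kale, yogurt; cheddar, broccoli are not used. Binding constraints: calcium, iron, saturated fat.
That vertex is x1 = 3.448, x3 = 1.253, x4 = 1.124.
Objective = 0.32·3.448 + 1.39·1.253 + 1.16·1.124 = 4.1489.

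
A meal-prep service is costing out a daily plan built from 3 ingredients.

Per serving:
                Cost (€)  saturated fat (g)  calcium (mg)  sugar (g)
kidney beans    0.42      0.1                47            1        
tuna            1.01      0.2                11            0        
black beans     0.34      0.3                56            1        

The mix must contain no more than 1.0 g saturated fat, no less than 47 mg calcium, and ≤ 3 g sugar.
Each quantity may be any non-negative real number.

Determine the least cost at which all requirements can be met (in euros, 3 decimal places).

€0.285

Let x1 = servings of kidney beans, x2 = servings of tuna, x3 = servings of black beans.
min 0.42x1 + 1.01x2 + 0.34x3 s.t.:
  0.1x1 + 0.2x2 + 0.3x3 ≤ 1   (saturated fat)
  47x1 + 11x2 + 56x3 ≥ 47   (calcium)
  1x1 + 1x3 ≤ 3   (sugar)
  x1, x2, x3 ≥ 0.
The optimal basis is {black beans}; kidney beans, tuna drop out. Binding constraint: calcium.
Optimal quantities: black beans = 0.8393 servings.
Cost = 0.34·0.8393 = 0.28536.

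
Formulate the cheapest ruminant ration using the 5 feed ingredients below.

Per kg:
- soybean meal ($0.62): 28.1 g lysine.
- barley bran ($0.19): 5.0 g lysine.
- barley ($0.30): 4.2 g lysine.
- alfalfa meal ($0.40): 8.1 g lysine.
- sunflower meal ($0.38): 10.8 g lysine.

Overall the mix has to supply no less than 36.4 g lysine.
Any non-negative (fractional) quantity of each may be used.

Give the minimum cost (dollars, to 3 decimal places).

Treat it as an LP. Let x1 = kg of soybean meal, x2 = kg of barley bran, x3 = kg of barley, x4 = kg of alfalfa meal, x5 = kg of sunflower meal.
Minimise 0.62x1 + 0.19x2 + 0.3x3 + 0.4x4 + 0.38x5 subject to:
  28.1x1 + 5x2 + 4.2x3 + 8.1x4 + 10.8x5 ≥ 36.4   (lysine)
  x1, x2, x3, x4, x5 ≥ 0.
The minimum-cost mix takes nothing from barley bran, barley, alfalfa meal, sunflower meal — only soybean meal. There the lysine constraint is tight.
So soybean meal = 1.295 kg.
Total cost: 0.62·1.295 = 0.80290.

$0.803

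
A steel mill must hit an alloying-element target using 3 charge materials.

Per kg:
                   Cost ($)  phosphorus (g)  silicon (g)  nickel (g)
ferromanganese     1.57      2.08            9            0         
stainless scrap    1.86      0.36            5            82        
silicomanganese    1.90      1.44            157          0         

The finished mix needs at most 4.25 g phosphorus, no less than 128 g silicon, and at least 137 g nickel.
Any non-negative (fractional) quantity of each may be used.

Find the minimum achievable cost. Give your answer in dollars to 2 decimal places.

This is a linear program. Let x1 = kg of ferromanganese, x2 = kg of stainless scrap, x3 = kg of silicomanganese.
Minimize 1.57x1 + 1.86x2 + 1.9x3 with:
  2.08x1 + 0.36x2 + 1.44x3 ≤ 4.25   (phosphorus)
  9x1 + 5x2 + 157x3 ≥ 128   (silicon)
  82x2 ≥ 137   (nickel)
  x1, x2, x3 ≥ 0.
At the optimum only stainless scrap, silicomanganese are positive (ferromanganese = 0). Binding constraints: silicon and nickel.
Solving gives x2 = 1.671, x3 = 0.7621.
Hence cost = 1.86·1.671 + 1.9·0.7621 = $4.5561.

$4.56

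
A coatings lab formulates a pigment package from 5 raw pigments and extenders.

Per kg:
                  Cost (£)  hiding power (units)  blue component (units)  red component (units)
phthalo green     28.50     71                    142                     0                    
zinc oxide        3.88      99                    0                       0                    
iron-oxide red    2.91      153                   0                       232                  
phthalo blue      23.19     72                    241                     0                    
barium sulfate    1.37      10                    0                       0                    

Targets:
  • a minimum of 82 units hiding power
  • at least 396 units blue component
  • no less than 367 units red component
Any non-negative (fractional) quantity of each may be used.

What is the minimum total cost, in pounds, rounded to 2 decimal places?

Treat it as an LP. Let x1 = kg of phthalo green, x2 = kg of zinc oxide, x3 = kg of iron-oxide red, x4 = kg of phthalo blue, x5 = kg of barium sulfate.
Minimize 28.5x1 + 3.88x2 + 2.91x3 + 23.19x4 + 1.37x5 with:
  71x1 + 99x2 + 153x3 + 72x4 + 10x5 ≥ 82   (hiding power)
  142x1 + 241x4 ≥ 396   (blue component)
  232x3 ≥ 367   (red component)
  x1, x2, x3, x4, x5 ≥ 0.
At the optimum only iron-oxide red, phthalo blue are positive (phthalo green, zinc oxide, barium sulfate = 0). Binding constraints: blue component and red component.
That vertex is x3 = 1.5819, x4 = 1.6432.
Hence cost = 2.91·1.5819 + 23.19·1.6432 = £42.7091.

£42.71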